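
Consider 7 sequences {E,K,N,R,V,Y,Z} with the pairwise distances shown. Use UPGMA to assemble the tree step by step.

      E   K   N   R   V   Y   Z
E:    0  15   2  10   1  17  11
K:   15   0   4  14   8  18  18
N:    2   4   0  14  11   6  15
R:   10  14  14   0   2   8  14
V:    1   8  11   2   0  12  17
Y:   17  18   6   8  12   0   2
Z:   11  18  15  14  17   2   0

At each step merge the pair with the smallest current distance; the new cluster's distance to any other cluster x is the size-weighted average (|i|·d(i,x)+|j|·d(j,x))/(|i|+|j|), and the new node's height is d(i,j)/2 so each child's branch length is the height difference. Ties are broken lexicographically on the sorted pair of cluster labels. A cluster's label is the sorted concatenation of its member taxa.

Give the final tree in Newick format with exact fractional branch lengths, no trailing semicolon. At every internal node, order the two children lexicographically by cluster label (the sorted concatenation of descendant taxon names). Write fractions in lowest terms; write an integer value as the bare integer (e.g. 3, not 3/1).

iteration 1: select E,V (d=1); attach at lengths (1/2, 1/2); label the merged cluster EV
  updated: d(EV,K)=23/2, d(EV,N)=13/2, d(EV,R)=6, d(EV,Y)=29/2, d(EV,Z)=14
iteration 2: select Y,Z (d=2); attach at lengths (1, 1); label the merged cluster YZ
  updated: d(EV,YZ)=57/4, d(K,YZ)=18, d(N,YZ)=21/2, d(R,YZ)=11
iteration 3: select K,N (d=4); attach at lengths (2, 2); label the merged cluster KN
  updated: d(EV,KN)=9, d(KN,R)=14, d(KN,YZ)=57/4
iteration 4: select EV,R (d=6); attach at lengths (5/2, 3); label the merged cluster ERV
  updated: d(ERV,KN)=32/3, d(ERV,YZ)=79/6
iteration 5: select ERV,KN (d=32/3); attach at lengths (7/3, 10/3); label the merged cluster EKNRV
  updated: d(EKNRV,YZ)=68/5
iteration 6: select EKNRV,YZ (d=68/5); attach at lengths (22/15, 29/5); label the merged cluster EKNRVYZ
final tree: ((((E:1/2,V:1/2):5/2,R:3):7/3,(K:2,N:2):10/3):22/15,(Y:1,Z:1):29/5)
total length: 763/30

((((E:1/2,V:1/2):5/2,R:3):7/3,(K:2,N:2):10/3):22/15,(Y:1,Z:1):29/5)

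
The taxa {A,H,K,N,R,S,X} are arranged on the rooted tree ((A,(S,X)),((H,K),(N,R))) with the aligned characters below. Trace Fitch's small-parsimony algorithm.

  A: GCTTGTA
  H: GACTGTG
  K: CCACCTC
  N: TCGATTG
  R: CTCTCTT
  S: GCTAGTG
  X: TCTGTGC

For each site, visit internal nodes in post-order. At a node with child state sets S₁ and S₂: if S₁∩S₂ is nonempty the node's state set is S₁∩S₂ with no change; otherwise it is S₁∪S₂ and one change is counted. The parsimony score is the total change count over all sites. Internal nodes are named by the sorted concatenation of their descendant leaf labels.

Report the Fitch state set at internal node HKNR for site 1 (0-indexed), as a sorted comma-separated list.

[col 0] SX: children S:{G}, X:{T} ∪→ {G,T}; cost 1
[col 0] ASX: children A:{G}, SX:{G,T} ∩→ {G}; cost 0
[col 0] HK: children H:{G}, K:{C} ∪→ {C,G}; cost 1
[col 0] NR: children N:{T}, R:{C} ∪→ {C,T}; cost 1
[col 0] HKNR: children HK:{C,G}, NR:{C,T} ∩→ {C}; cost 0
[col 0] AHKNRSX: children ASX:{G}, HKNR:{C} ∪→ {C,G}; cost 1
[col 1] SX: children S:{C}, X:{C} ∩→ {C}; cost 0
[col 1] ASX: children A:{C}, SX:{C} ∩→ {C}; cost 0
[col 1] HK: children H:{A}, K:{C} ∪→ {A,C}; cost 1
[col 1] NR: children N:{C}, R:{T} ∪→ {C,T}; cost 1
[col 1] HKNR: children HK:{A,C}, NR:{C,T} ∩→ {C}; cost 0
[col 1] AHKNRSX: children ASX:{C}, HKNR:{C} ∩→ {C}; cost 0
[col 2] SX: children S:{T}, X:{T} ∩→ {T}; cost 0
[col 2] ASX: children A:{T}, SX:{T} ∩→ {T}; cost 0
[col 2] HK: children H:{C}, K:{A} ∪→ {A,C}; cost 1
[col 2] NR: children N:{G}, R:{C} ∪→ {C,G}; cost 1
[col 2] HKNR: children HK:{A,C}, NR:{C,G} ∩→ {C}; cost 0
[col 2] AHKNRSX: children ASX:{T}, HKNR:{C} ∪→ {C,T}; cost 1
[col 3] SX: children S:{A}, X:{G} ∪→ {A,G}; cost 1
[col 3] ASX: children A:{T}, SX:{A,G} ∪→ {A,G,T}; cost 1
[col 3] HK: children H:{T}, K:{C} ∪→ {C,T}; cost 1
[col 3] NR: children N:{A}, R:{T} ∪→ {A,T}; cost 1
[col 3] HKNR: children HK:{C,T}, NR:{A,T} ∩→ {T}; cost 0
[col 3] AHKNRSX: children ASX:{A,G,T}, HKNR:{T} ∩→ {T}; cost 0
[col 4] SX: children S:{G}, X:{T} ∪→ {G,T}; cost 1
[col 4] ASX: children A:{G}, SX:{G,T} ∩→ {G}; cost 0
[col 4] HK: children H:{G}, K:{C} ∪→ {C,G}; cost 1
[col 4] NR: children N:{T}, R:{C} ∪→ {C,T}; cost 1
[col 4] HKNR: children HK:{C,G}, NR:{C,T} ∩→ {C}; cost 0
[col 4] AHKNRSX: children ASX:{G}, HKNR:{C} ∪→ {C,G}; cost 1
[col 5] SX: children S:{T}, X:{G} ∪→ {G,T}; cost 1
[col 5] ASX: children A:{T}, SX:{G,T} ∩→ {T}; cost 0
[col 5] HK: children H:{T}, K:{T} ∩→ {T}; cost 0
[col 5] NR: children N:{T}, R:{T} ∩→ {T}; cost 0
[col 5] HKNR: children HK:{T}, NR:{T} ∩→ {T}; cost 0
[col 5] AHKNRSX: children ASX:{T}, HKNR:{T} ∩→ {T}; cost 0
[col 6] SX: children S:{G}, X:{C} ∪→ {C,G}; cost 1
[col 6] ASX: children A:{A}, SX:{C,G} ∪→ {A,C,G}; cost 1
[col 6] HK: children H:{G}, K:{C} ∪→ {C,G}; cost 1
[col 6] NR: children N:{G}, R:{T} ∪→ {G,T}; cost 1
[col 6] HKNR: children HK:{C,G}, NR:{G,T} ∩→ {G}; cost 0
[col 6] AHKNRSX: children ASX:{A,C,G}, HKNR:{G} ∩→ {G}; cost 0
per-site changes: [4, 2, 3, 4, 4, 1, 4]; total = 22

C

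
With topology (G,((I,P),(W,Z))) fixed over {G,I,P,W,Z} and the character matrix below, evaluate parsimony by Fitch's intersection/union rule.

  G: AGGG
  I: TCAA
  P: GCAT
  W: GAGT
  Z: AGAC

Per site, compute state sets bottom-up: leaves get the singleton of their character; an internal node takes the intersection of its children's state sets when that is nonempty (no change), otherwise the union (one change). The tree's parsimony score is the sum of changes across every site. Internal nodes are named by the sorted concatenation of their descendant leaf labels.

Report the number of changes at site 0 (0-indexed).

3

site 0, node IP: I={T} ∪ P={G} → {G,T} (+1)
site 0, node WZ: W={G} ∪ Z={A} → {A,G} (+1)
site 0, node IPWZ: IP={G,T} ∩ WZ={A,G} → {G} (+0)
site 0, node GIPWZ: G={A} ∪ IPWZ={G} → {A,G} (+1)
site 1, node IP: I={C} ∩ P={C} → {C} (+0)
site 1, node WZ: W={A} ∪ Z={G} → {A,G} (+1)
site 1, node IPWZ: IP={C} ∪ WZ={A,G} → {A,C,G} (+1)
site 1, node GIPWZ: G={G} ∩ IPWZ={A,C,G} → {G} (+0)
site 2, node IP: I={A} ∩ P={A} → {A} (+0)
site 2, node WZ: W={G} ∪ Z={A} → {A,G} (+1)
site 2, node IPWZ: IP={A} ∩ WZ={A,G} → {A} (+0)
site 2, node GIPWZ: G={G} ∪ IPWZ={A} → {A,G} (+1)
site 3, node IP: I={A} ∪ P={T} → {A,T} (+1)
site 3, node WZ: W={T} ∪ Z={C} → {C,T} (+1)
site 3, node IPWZ: IP={A,T} ∩ WZ={C,T} → {T} (+0)
site 3, node GIPWZ: G={G} ∪ IPWZ={T} → {G,T} (+1)
per-site changes: [3, 2, 2, 3]; total = 10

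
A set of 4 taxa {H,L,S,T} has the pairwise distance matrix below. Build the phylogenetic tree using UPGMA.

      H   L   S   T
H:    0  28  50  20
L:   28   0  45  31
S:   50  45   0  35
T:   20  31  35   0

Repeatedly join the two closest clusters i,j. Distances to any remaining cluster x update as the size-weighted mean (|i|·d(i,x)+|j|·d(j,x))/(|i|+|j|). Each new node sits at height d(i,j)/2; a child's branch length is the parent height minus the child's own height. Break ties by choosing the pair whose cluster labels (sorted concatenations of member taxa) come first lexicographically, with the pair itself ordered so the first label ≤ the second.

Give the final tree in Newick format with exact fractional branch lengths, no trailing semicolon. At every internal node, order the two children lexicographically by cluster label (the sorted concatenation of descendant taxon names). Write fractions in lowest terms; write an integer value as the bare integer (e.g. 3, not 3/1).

step 1: merge (H,T) at d=20; branch lengths H→10, T→10; new cluster HT
  updated: d(HT,L)=59/2, d(HT,S)=85/2
step 2: merge (HT,L) at d=59/2; branch lengths HT→19/4, L→59/4; new cluster HLT
  updated: d(HLT,S)=130/3
step 3: merge (HLT,S) at d=130/3; branch lengths HLT→83/12, S→65/3; new cluster HLST
final tree: (((H:10,T:10):19/4,L:59/4):83/12,S:65/3)
total length: 817/12

(((H:10,T:10):19/4,L:59/4):83/12,S:65/3)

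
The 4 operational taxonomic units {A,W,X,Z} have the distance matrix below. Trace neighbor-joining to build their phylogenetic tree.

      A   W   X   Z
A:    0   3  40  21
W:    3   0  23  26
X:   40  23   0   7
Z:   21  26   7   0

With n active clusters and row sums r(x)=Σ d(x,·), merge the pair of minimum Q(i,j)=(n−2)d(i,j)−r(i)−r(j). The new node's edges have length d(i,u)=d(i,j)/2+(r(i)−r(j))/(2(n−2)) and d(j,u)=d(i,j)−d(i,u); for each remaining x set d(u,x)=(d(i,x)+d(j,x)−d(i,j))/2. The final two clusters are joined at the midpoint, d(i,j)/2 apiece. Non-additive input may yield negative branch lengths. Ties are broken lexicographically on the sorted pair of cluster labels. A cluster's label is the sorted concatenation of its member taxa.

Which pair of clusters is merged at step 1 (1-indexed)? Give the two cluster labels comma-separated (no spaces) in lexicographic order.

A,W

1. join A+W (d=3, Q=-110) ⇒ AW; edges |A|=9/2, |W|=-3/2
  updated: d(AW,X)=30, d(AW,Z)=22
2. join AW+X (d=30, Q=-59) ⇒ AWX; edges |AW|=45/2, |X|=15/2
  updated: d(AWX,Z)=-1/2
3. join AWX+Z (d=-1/2) ⇒ AWXZ; edges |AWX|=-1/4, |Z|=-1/4
final tree: (((A:9/2,W:-3/2):45/2,X:15/2):-1/4,Z:-1/4)
total length: 65/2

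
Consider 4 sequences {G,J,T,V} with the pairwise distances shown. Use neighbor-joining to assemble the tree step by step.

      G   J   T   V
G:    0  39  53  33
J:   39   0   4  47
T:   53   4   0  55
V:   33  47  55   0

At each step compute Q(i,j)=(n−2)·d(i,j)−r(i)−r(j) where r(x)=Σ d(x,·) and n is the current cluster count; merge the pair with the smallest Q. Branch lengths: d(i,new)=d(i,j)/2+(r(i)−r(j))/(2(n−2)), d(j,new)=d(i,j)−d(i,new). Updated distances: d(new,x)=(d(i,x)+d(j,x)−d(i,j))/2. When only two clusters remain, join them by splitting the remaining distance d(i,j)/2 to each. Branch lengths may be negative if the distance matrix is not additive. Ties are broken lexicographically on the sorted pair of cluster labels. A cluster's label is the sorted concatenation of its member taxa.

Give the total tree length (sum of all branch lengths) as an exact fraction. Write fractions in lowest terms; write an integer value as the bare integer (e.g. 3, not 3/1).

67

step 1: merge (G,V) at d=33, Q=-194; branch lengths G→14, V→19; new cluster GV
  updated: d(GV,J)=53/2, d(GV,T)=75/2
step 2: merge (GV,J) at d=53/2, Q=-68; branch lengths GV→30, J→-7/2; new cluster GJV
  updated: d(GJV,T)=15/2
step 3: merge (GJV,T) at d=15/2; branch lengths GJV→15/4, T→15/4; new cluster GJTV
final tree: (((G:14,V:19):30,J:-7/2):15/4,T:15/4)
total length: 67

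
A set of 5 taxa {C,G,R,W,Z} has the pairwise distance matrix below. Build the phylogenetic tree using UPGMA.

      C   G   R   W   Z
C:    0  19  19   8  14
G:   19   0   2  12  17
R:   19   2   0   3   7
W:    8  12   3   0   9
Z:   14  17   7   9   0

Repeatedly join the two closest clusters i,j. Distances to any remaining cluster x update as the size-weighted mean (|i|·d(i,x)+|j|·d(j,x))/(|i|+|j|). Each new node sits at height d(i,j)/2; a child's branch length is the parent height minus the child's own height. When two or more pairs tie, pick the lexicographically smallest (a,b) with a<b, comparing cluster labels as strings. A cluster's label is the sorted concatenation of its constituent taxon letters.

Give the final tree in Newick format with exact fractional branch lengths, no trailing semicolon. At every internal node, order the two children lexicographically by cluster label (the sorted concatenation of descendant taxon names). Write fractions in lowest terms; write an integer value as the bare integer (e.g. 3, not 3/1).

iteration 1: select G,R (d=2); attach at lengths (1, 1); label the merged cluster GR
  updated: d(C,GR)=19, d(GR,W)=15/2, d(GR,Z)=12
iteration 2: select GR,W (d=15/2); attach at lengths (11/4, 15/4); label the merged cluster GRW
  updated: d(C,GRW)=46/3, d(GRW,Z)=11
iteration 3: select GRW,Z (d=11); attach at lengths (7/4, 11/2); label the merged cluster GRWZ
  updated: d(C,GRWZ)=15
iteration 4: select C,GRWZ (d=15); attach at lengths (15/2, 2); label the merged cluster CGRWZ
final tree: (C:15/2,(((G:1,R:1):11/4,W:15/4):7/4,Z:11/2):2)
total length: 101/4

(C:15/2,(((G:1,R:1):11/4,W:15/4):7/4,Z:11/2):2)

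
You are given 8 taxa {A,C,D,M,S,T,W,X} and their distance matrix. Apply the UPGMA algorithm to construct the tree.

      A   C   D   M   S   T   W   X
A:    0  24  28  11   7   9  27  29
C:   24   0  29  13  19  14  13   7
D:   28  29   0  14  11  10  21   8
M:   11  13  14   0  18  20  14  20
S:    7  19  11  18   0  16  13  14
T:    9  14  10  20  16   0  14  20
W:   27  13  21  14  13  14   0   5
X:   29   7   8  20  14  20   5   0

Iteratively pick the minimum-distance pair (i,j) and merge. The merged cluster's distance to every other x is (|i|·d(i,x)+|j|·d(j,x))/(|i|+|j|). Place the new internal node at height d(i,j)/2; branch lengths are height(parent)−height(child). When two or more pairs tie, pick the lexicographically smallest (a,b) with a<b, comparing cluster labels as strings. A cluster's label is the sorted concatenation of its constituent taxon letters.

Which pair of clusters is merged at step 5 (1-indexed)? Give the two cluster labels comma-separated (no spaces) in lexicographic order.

step 1: merge (W,X) at d=5; branch lengths W→5/2, X→5/2; new cluster WX
  updated: d(A,WX)=28, d(C,WX)=10, d(D,WX)=29/2, d(M,WX)=17, d(S,WX)=27/2, d(T,WX)=17
step 2: merge (A,S) at d=7; branch lengths A→7/2, S→7/2; new cluster AS
  updated: d(AS,C)=43/2, d(AS,D)=39/2, d(AS,M)=29/2, d(AS,T)=25/2, d(AS,WX)=83/4
step 3: merge (C,WX) at d=10; branch lengths C→5, WX→5/2; new cluster CWX
  updated: d(AS,CWX)=21, d(CWX,D)=58/3, d(CWX,M)=47/3, d(CWX,T)=16
step 4: merge (D,T) at d=10; branch lengths D→5, T→5; new cluster DT
  updated: d(AS,DT)=16, d(CWX,DT)=53/3, d(DT,M)=17
step 5: merge (AS,M) at d=29/2; branch lengths AS→15/4, M→29/4; new cluster AMS
  updated: d(AMS,CWX)=173/9, d(AMS,DT)=49/3
step 6: merge (AMS,DT) at d=49/3; branch lengths AMS→11/12, DT→19/6; new cluster ADMST
  updated: d(ADMST,CWX)=93/5
step 7: merge (ADMST,CWX) at d=93/5; branch lengths ADMST→17/15, CWX→43/10; new cluster ACDMSTWX
final tree: ((((A:7/2,S:7/2):15/4,M:29/4):11/12,(D:5,T:5):19/6):17/15,(C:5,(W:5/2,X:5/2):5/2):43/10)
total length: 3001/60

AS,M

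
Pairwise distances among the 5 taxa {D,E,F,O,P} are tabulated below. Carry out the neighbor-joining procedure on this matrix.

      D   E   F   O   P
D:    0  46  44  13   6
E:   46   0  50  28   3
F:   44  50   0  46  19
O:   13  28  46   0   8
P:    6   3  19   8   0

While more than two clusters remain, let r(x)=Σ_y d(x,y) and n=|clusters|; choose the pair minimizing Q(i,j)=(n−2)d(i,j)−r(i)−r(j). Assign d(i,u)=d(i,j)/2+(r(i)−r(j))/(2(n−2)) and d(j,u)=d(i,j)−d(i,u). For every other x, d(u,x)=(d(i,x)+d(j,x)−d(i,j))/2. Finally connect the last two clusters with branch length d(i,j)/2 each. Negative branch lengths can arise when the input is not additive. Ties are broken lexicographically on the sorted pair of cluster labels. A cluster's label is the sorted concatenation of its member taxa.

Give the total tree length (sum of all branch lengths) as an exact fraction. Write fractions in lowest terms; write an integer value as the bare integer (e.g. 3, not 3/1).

235/4

iteration 1: select D,O (d=13, Q=-165); attach at lengths (53/6, 25/6); label the merged cluster DO
  updated: d(DO,E)=61/2, d(DO,F)=77/2, d(DO,P)=1/2
iteration 2: select DO,F (d=77/2, Q=-100); attach at lengths (39/4, 115/4); label the merged cluster DFO
  updated: d(DFO,E)=21, d(DFO,P)=-19/2
iteration 3: select DFO,E (d=21, Q=-29/2); attach at lengths (17/4, 67/4); label the merged cluster DEFO
  updated: d(DEFO,P)=-55/4
iteration 4: select DEFO,P (d=-55/4); attach at lengths (-55/8, -55/8); label the merged cluster DEFOP
final tree: ((((D:53/6,O:25/6):39/4,F:115/4):17/4,E:67/4):-55/8,P:-55/8)
total length: 235/4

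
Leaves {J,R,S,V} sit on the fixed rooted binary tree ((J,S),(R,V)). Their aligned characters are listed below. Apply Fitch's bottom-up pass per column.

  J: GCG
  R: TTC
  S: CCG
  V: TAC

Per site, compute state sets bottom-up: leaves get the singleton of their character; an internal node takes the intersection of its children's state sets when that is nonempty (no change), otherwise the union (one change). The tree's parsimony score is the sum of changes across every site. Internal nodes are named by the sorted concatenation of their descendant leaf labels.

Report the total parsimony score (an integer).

site 0, node JS: J={G} ∪ S={C} → {C,G} (+1)
site 0, node RV: R={T} ∩ V={T} → {T} (+0)
site 0, node JRSV: JS={C,G} ∪ RV={T} → {C,G,T} (+1)
site 1, node JS: J={C} ∩ S={C} → {C} (+0)
site 1, node RV: R={T} ∪ V={A} → {A,T} (+1)
site 1, node JRSV: JS={C} ∪ RV={A,T} → {A,C,T} (+1)
site 2, node JS: J={G} ∩ S={G} → {G} (+0)
site 2, node RV: R={C} ∩ V={C} → {C} (+0)
site 2, node JRSV: JS={G} ∪ RV={C} → {C,G} (+1)
per-site changes: [2, 2, 1]; total = 5

5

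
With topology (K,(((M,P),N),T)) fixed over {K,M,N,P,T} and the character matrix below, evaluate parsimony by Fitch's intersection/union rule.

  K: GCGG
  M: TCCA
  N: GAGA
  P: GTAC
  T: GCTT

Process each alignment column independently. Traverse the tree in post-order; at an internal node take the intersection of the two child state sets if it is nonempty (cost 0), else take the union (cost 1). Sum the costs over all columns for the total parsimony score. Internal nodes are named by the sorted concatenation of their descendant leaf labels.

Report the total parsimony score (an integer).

site 0, node MP: M={T} ∪ P={G} → {G,T} (+1)
site 0, node MNP: MP={G,T} ∩ N={G} → {G} (+0)
site 0, node MNPT: MNP={G} ∩ T={G} → {G} (+0)
site 0, node KMNPT: K={G} ∩ MNPT={G} → {G} (+0)
site 1, node MP: M={C} ∪ P={T} → {C,T} (+1)
site 1, node MNP: MP={C,T} ∪ N={A} → {A,C,T} (+1)
site 1, node MNPT: MNP={A,C,T} ∩ T={C} → {C} (+0)
site 1, node KMNPT: K={C} ∩ MNPT={C} → {C} (+0)
site 2, node MP: M={C} ∪ P={A} → {A,C} (+1)
site 2, node MNP: MP={A,C} ∪ N={G} → {A,C,G} (+1)
site 2, node MNPT: MNP={A,C,G} ∪ T={T} → {A,C,G,T} (+1)
site 2, node KMNPT: K={G} ∩ MNPT={A,C,G,T} → {G} (+0)
site 3, node MP: M={A} ∪ P={C} → {A,C} (+1)
site 3, node MNP: MP={A,C} ∩ N={A} → {A} (+0)
site 3, node MNPT: MNP={A} ∪ T={T} → {A,T} (+1)
site 3, node KMNPT: K={G} ∪ MNPT={A,T} → {A,G,T} (+1)
per-site changes: [1, 2, 3, 3]; total = 9

9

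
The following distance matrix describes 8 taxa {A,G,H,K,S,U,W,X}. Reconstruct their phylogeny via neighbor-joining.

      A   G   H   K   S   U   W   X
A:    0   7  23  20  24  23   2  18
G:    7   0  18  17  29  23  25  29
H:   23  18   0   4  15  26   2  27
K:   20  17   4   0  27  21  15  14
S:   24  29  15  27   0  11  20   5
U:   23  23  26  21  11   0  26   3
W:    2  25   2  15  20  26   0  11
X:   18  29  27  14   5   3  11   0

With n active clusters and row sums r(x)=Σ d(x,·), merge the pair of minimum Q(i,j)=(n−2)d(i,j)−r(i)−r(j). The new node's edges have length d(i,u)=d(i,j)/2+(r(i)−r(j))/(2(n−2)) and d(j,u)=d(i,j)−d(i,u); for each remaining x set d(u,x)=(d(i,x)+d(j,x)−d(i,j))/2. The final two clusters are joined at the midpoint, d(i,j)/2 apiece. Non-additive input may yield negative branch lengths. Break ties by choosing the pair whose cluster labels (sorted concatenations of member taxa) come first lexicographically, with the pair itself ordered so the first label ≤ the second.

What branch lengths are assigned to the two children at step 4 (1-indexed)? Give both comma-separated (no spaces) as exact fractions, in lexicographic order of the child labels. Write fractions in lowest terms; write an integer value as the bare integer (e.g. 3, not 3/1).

-1/12,49/12

iteration 1: select A,G (d=7, Q=-223); attach at lengths (11/12, 73/12); label the merged cluster AG
  updated: d(AG,H)=17, d(AG,K)=15, d(AG,S)=23, d(AG,U)=39/2, d(AG,W)=10, d(AG,X)=20
iteration 2: select U,X (d=3, Q=-343/2); attach at lengths (83/20, -23/20); label the merged cluster UX
  updated: d(AG,UX)=73/4, d(H,UX)=25, d(K,UX)=16, d(S,UX)=13/2, d(UX,W)=17
iteration 3: select S,UX (d=13/2, Q=-593/4); attach at lengths (139/32, 69/32); label the merged cluster SUX
  updated: d(AG,SUX)=139/8, d(H,SUX)=67/4, d(K,SUX)=73/4, d(SUX,W)=61/4
iteration 4: select H,K (d=4, Q=-80); attach at lengths (-1/12, 49/12); label the merged cluster HK
  updated: d(AG,HK)=14, d(HK,SUX)=31/2, d(HK,W)=13/2
iteration 5: select AG,SUX (d=139/8, Q=-219/4); attach at lengths (7, 83/8); label the merged cluster AGSUX
  updated: d(AGSUX,HK)=97/16, d(AGSUX,W)=63/16
iteration 6: select AGSUX,HK (d=97/16, Q=-33/2); attach at lengths (7/4, 69/16); label the merged cluster AGHKSUX
  updated: d(AGHKSUX,W)=35/16
iteration 7: select AGHKSUX,W (d=35/16); attach at lengths (35/32, 35/32); label the merged cluster AGHKSUWX
final tree: ((((A:11/12,G:73/12):7,(S:139/32,(U:83/20,X:-23/20):69/32):83/8):7/4,(H:-1/12,K:49/12):69/16):35/32,W:35/32)
total length: 369/8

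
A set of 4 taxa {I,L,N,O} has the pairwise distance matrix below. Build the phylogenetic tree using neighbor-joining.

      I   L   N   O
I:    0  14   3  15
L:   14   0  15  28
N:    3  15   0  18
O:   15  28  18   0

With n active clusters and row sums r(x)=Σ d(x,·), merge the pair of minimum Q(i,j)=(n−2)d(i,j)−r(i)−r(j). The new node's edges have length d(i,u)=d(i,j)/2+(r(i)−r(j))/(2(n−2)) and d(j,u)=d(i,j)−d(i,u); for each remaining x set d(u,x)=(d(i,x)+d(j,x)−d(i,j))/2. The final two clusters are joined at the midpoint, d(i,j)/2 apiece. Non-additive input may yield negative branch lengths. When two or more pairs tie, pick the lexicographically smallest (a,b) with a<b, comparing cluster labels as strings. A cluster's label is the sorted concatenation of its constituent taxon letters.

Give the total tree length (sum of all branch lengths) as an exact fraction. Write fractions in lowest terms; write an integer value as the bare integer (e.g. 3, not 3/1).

iteration 1: select I,O (d=15, Q=-63); attach at lengths (1/4, 59/4); label the merged cluster IO
  updated: d(IO,L)=27/2, d(IO,N)=3
iteration 2: select IO,L (d=27/2, Q=-63/2); attach at lengths (3/4, 51/4); label the merged cluster ILO
  updated: d(ILO,N)=9/4
iteration 3: select ILO,N (d=9/4); attach at lengths (9/8, 9/8); label the merged cluster ILNO
final tree: (((I:1/4,O:59/4):3/4,L:51/4):9/8,N:9/8)
total length: 123/4

123/4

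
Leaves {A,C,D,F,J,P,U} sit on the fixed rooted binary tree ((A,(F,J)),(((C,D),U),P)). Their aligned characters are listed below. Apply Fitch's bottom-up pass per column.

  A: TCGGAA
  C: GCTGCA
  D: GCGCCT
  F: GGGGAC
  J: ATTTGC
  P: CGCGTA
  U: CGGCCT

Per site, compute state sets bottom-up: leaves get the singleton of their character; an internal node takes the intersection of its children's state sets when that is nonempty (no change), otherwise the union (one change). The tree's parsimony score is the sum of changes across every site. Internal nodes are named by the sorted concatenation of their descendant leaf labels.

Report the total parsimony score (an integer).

site 0, node FJ: F={G} ∪ J={A} → {A,G} (+1)
site 0, node AFJ: A={T} ∪ FJ={A,G} → {A,G,T} (+1)
site 0, node CD: C={G} ∩ D={G} → {G} (+0)
site 0, node CDU: CD={G} ∪ U={C} → {C,G} (+1)
site 0, node CDPU: CDU={C,G} ∩ P={C} → {C} (+0)
site 0, node ACDFJPU: AFJ={A,G,T} ∪ CDPU={C} → {A,C,G,T} (+1)
site 1, node FJ: F={G} ∪ J={T} → {G,T} (+1)
site 1, node AFJ: A={C} ∪ FJ={G,T} → {C,G,T} (+1)
site 1, node CD: C={C} ∩ D={C} → {C} (+0)
site 1, node CDU: CD={C} ∪ U={G} → {C,G} (+1)
site 1, node CDPU: CDU={C,G} ∩ P={G} → {G} (+0)
site 1, node ACDFJPU: AFJ={C,G,T} ∩ CDPU={G} → {G} (+0)
site 2, node FJ: F={G} ∪ J={T} → {G,T} (+1)
site 2, node AFJ: A={G} ∩ FJ={G,T} → {G} (+0)
site 2, node CD: C={T} ∪ D={G} → {G,T} (+1)
site 2, node CDU: CD={G,T} ∩ U={G} → {G} (+0)
site 2, node CDPU: CDU={G} ∪ P={C} → {C,G} (+1)
site 2, node ACDFJPU: AFJ={G} ∩ CDPU={C,G} → {G} (+0)
site 3, node FJ: F={G} ∪ J={T} → {G,T} (+1)
site 3, node AFJ: A={G} ∩ FJ={G,T} → {G} (+0)
site 3, node CD: C={G} ∪ D={C} → {C,G} (+1)
site 3, node CDU: CD={C,G} ∩ U={C} → {C} (+0)
site 3, node CDPU: CDU={C} ∪ P={G} → {C,G} (+1)
site 3, node ACDFJPU: AFJ={G} ∩ CDPU={C,G} → {G} (+0)
site 4, node FJ: F={A} ∪ J={G} → {A,G} (+1)
site 4, node AFJ: A={A} ∩ FJ={A,G} → {A} (+0)
site 4, node CD: C={C} ∩ D={C} → {C} (+0)
site 4, node CDU: CD={C} ∩ U={C} → {C} (+0)
site 4, node CDPU: CDU={C} ∪ P={T} → {C,T} (+1)
site 4, node ACDFJPU: AFJ={A} ∪ CDPU={C,T} → {A,C,T} (+1)
site 5, node FJ: F={C} ∩ J={C} → {C} (+0)
site 5, node AFJ: A={A} ∪ FJ={C} → {A,C} (+1)
site 5, node CD: C={A} ∪ D={T} → {A,T} (+1)
site 5, node CDU: CD={A,T} ∩ U={T} → {T} (+0)
site 5, node CDPU: CDU={T} ∪ P={A} → {A,T} (+1)
site 5, node ACDFJPU: AFJ={A,C} ∩ CDPU={A,T} → {A} (+0)
per-site changes: [4, 3, 3, 3, 3, 3]; total = 19

19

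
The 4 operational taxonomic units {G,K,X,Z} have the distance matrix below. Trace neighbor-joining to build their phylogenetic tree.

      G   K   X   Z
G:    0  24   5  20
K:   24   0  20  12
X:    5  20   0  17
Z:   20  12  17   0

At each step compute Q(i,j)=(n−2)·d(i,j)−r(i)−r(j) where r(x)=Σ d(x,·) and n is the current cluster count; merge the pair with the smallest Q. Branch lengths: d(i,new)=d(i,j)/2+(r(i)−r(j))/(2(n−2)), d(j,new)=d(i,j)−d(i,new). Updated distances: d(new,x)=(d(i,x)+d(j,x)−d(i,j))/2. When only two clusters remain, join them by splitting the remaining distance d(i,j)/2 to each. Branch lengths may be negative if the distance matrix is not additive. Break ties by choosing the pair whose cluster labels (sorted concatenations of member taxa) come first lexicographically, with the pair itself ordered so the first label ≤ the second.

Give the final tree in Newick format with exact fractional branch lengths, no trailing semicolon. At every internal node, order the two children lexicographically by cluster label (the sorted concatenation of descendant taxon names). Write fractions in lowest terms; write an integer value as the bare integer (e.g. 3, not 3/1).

(((G:17/4,X:3/4):47/4,K:31/4):17/8,Z:17/8)

1. join G+X (d=5, Q=-81) ⇒ GX; edges |G|=17/4, |X|=3/4
  updated: d(GX,K)=39/2, d(GX,Z)=16
2. join GX+K (d=39/2, Q=-95/2) ⇒ GKX; edges |GX|=47/4, |K|=31/4
  updated: d(GKX,Z)=17/4
3. join GKX+Z (d=17/4) ⇒ GKXZ; edges |GKX|=17/8, |Z|=17/8
final tree: (((G:17/4,X:3/4):47/4,K:31/4):17/8,Z:17/8)
total length: 115/4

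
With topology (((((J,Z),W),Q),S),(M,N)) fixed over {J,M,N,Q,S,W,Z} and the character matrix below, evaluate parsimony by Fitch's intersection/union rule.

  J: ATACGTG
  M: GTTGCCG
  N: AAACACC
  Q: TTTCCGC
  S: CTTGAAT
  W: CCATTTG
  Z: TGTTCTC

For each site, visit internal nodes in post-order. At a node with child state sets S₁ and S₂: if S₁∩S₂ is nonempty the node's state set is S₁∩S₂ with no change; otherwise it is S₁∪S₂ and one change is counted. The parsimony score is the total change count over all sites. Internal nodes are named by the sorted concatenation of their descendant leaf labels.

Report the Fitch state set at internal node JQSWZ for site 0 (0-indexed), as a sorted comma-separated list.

C,T

[col 0] JZ: children J:{A}, Z:{T} ∪→ {A,T}; cost 1
[col 0] JWZ: children JZ:{A,T}, W:{C} ∪→ {A,C,T}; cost 1
[col 0] JQWZ: children JWZ:{A,C,T}, Q:{T} ∩→ {T}; cost 0
[col 0] JQSWZ: children JQWZ:{T}, S:{C} ∪→ {C,T}; cost 1
[col 0] MN: children M:{G}, N:{A} ∪→ {A,G}; cost 1
[col 0] JMNQSWZ: children JQSWZ:{C,T}, MN:{A,G} ∪→ {A,C,G,T}; cost 1
[col 1] JZ: children J:{T}, Z:{G} ∪→ {G,T}; cost 1
[col 1] JWZ: children JZ:{G,T}, W:{C} ∪→ {C,G,T}; cost 1
[col 1] JQWZ: children JWZ:{C,G,T}, Q:{T} ∩→ {T}; cost 0
[col 1] JQSWZ: children JQWZ:{T}, S:{T} ∩→ {T}; cost 0
[col 1] MN: children M:{T}, N:{A} ∪→ {A,T}; cost 1
[col 1] JMNQSWZ: children JQSWZ:{T}, MN:{A,T} ∩→ {T}; cost 0
[col 2] JZ: children J:{A}, Z:{T} ∪→ {A,T}; cost 1
[col 2] JWZ: children JZ:{A,T}, W:{A} ∩→ {A}; cost 0
[col 2] JQWZ: children JWZ:{A}, Q:{T} ∪→ {A,T}; cost 1
[col 2] JQSWZ: children JQWZ:{A,T}, S:{T} ∩→ {T}; cost 0
[col 2] MN: children M:{T}, N:{A} ∪→ {A,T}; cost 1
[col 2] JMNQSWZ: children JQSWZ:{T}, MN:{A,T} ∩→ {T}; cost 0
[col 3] JZ: children J:{C}, Z:{T} ∪→ {C,T}; cost 1
[col 3] JWZ: children JZ:{C,T}, W:{T} ∩→ {T}; cost 0
[col 3] JQWZ: children JWZ:{T}, Q:{C} ∪→ {C,T}; cost 1
[col 3] JQSWZ: children JQWZ:{C,T}, S:{G} ∪→ {C,G,T}; cost 1
[col 3] MN: children M:{G}, N:{C} ∪→ {C,G}; cost 1
[col 3] JMNQSWZ: children JQSWZ:{C,G,T}, MN:{C,G} ∩→ {C,G}; cost 0
[col 4] JZ: children J:{G}, Z:{C} ∪→ {C,G}; cost 1
[col 4] JWZ: children JZ:{C,G}, W:{T} ∪→ {C,G,T}; cost 1
[col 4] JQWZ: children JWZ:{C,G,T}, Q:{C} ∩→ {C}; cost 0
[col 4] JQSWZ: children JQWZ:{C}, S:{A} ∪→ {A,C}; cost 1
[col 4] MN: children M:{C}, N:{A} ∪→ {A,C}; cost 1
[col 4] JMNQSWZ: children JQSWZ:{A,C}, MN:{A,C} ∩→ {A,C}; cost 0
[col 5] JZ: children J:{T}, Z:{T} ∩→ {T}; cost 0
[col 5] JWZ: children JZ:{T}, W:{T} ∩→ {T}; cost 0
[col 5] JQWZ: children JWZ:{T}, Q:{G} ∪→ {G,T}; cost 1
[col 5] JQSWZ: children JQWZ:{G,T}, S:{A} ∪→ {A,G,T}; cost 1
[col 5] MN: children M:{C}, N:{C} ∩→ {C}; cost 0
[col 5] JMNQSWZ: children JQSWZ:{A,G,T}, MN:{C} ∪→ {A,C,G,T}; cost 1
[col 6] JZ: children J:{G}, Z:{C} ∪→ {C,G}; cost 1
[col 6] JWZ: children JZ:{C,G}, W:{G} ∩→ {G}; cost 0
[col 6] JQWZ: children JWZ:{G}, Q:{C} ∪→ {C,G}; cost 1
[col 6] JQSWZ: children JQWZ:{C,G}, S:{T} ∪→ {C,G,T}; cost 1
[col 6] MN: children M:{G}, N:{C} ∪→ {C,G}; cost 1
[col 6] JMNQSWZ: children JQSWZ:{C,G,T}, MN:{C,G} ∩→ {C,G}; cost 0
per-site changes: [5, 3, 3, 4, 4, 3, 4]; total = 26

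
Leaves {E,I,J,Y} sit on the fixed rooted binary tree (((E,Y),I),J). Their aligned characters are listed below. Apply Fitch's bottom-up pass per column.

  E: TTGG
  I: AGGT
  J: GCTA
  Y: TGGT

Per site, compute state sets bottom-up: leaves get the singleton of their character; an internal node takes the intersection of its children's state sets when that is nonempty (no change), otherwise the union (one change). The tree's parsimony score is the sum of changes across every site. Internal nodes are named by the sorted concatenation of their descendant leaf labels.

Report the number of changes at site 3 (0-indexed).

[col 0] EY: children E:{T}, Y:{T} ∩→ {T}; cost 0
[col 0] EIY: children EY:{T}, I:{A} ∪→ {A,T}; cost 1
[col 0] EIJY: children EIY:{A,T}, J:{G} ∪→ {A,G,T}; cost 1
[col 1] EY: children E:{T}, Y:{G} ∪→ {G,T}; cost 1
[col 1] EIY: children EY:{G,T}, I:{G} ∩→ {G}; cost 0
[col 1] EIJY: children EIY:{G}, J:{C} ∪→ {C,G}; cost 1
[col 2] EY: children E:{G}, Y:{G} ∩→ {G}; cost 0
[col 2] EIY: children EY:{G}, I:{G} ∩→ {G}; cost 0
[col 2] EIJY: children EIY:{G}, J:{T} ∪→ {G,T}; cost 1
[col 3] EY: children E:{G}, Y:{T} ∪→ {G,T}; cost 1
[col 3] EIY: children EY:{G,T}, I:{T} ∩→ {T}; cost 0
[col 3] EIJY: children EIY:{T}, J:{A} ∪→ {A,T}; cost 1
per-site changes: [2, 2, 1, 2]; total = 7

2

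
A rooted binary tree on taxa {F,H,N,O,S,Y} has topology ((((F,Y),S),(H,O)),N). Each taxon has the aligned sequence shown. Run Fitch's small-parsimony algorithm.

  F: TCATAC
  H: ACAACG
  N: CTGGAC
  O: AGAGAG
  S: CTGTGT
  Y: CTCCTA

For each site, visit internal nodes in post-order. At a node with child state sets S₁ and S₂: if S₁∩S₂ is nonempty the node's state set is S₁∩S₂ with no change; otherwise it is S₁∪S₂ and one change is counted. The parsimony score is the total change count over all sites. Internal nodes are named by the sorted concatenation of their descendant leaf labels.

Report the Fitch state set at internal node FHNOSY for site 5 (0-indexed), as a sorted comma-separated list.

site 0, node FY: F={T} ∪ Y={C} → {C,T} (+1)
site 0, node FSY: FY={C,T} ∩ S={C} → {C} (+0)
site 0, node HO: H={A} ∩ O={A} → {A} (+0)
site 0, node FHOSY: FSY={C} ∪ HO={A} → {A,C} (+1)
site 0, node FHNOSY: FHOSY={A,C} ∩ N={C} → {C} (+0)
site 1, node FY: F={C} ∪ Y={T} → {C,T} (+1)
site 1, node FSY: FY={C,T} ∩ S={T} → {T} (+0)
site 1, node HO: H={C} ∪ O={G} → {C,G} (+1)
site 1, node FHOSY: FSY={T} ∪ HO={C,G} → {C,G,T} (+1)
site 1, node FHNOSY: FHOSY={C,G,T} ∩ N={T} → {T} (+0)
site 2, node FY: F={A} ∪ Y={C} → {A,C} (+1)
site 2, node FSY: FY={A,C} ∪ S={G} → {A,C,G} (+1)
site 2, node HO: H={A} ∩ O={A} → {A} (+0)
site 2, node FHOSY: FSY={A,C,G} ∩ HO={A} → {A} (+0)
site 2, node FHNOSY: FHOSY={A} ∪ N={G} → {A,G} (+1)
site 3, node FY: F={T} ∪ Y={C} → {C,T} (+1)
site 3, node FSY: FY={C,T} ∩ S={T} → {T} (+0)
site 3, node HO: H={A} ∪ O={G} → {A,G} (+1)
site 3, node FHOSY: FSY={T} ∪ HO={A,G} → {A,G,T} (+1)
site 3, node FHNOSY: FHOSY={A,G,T} ∩ N={G} → {G} (+0)
site 4, node FY: F={A} ∪ Y={T} → {A,T} (+1)
site 4, node FSY: FY={A,T} ∪ S={G} → {A,G,T} (+1)
site 4, node HO: H={C} ∪ O={A} → {A,C} (+1)
site 4, node FHOSY: FSY={A,G,T} ∩ HO={A,C} → {A} (+0)
site 4, node FHNOSY: FHOSY={A} ∩ N={A} → {A} (+0)
site 5, node FY: F={C} ∪ Y={A} → {A,C} (+1)
site 5, node FSY: FY={A,C} ∪ S={T} → {A,C,T} (+1)
site 5, node HO: H={G} ∩ O={G} → {G} (+0)
site 5, node FHOSY: FSY={A,C,T} ∪ HO={G} → {A,C,G,T} (+1)
site 5, node FHNOSY: FHOSY={A,C,G,T} ∩ N={C} → {C} (+0)
per-site changes: [2, 3, 3, 3, 3, 3]; total = 17

C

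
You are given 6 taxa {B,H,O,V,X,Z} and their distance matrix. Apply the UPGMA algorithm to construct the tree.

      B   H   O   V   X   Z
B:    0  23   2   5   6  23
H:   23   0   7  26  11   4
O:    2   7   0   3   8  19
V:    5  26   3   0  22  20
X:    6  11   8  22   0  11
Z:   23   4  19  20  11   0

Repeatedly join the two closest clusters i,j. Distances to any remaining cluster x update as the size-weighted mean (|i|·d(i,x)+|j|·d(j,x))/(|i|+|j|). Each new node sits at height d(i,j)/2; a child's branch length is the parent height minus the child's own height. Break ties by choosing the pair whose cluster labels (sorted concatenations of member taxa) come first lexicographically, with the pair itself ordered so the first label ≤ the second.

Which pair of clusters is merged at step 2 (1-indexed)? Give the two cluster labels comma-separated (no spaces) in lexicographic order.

iteration 1: select B,O (d=2); attach at lengths (1, 1); label the merged cluster BO
  updated: d(BO,H)=15, d(BO,V)=4, d(BO,X)=7, d(BO,Z)=21
iteration 2: select BO,V (d=4); attach at lengths (1, 2); label the merged cluster BOV
  updated: d(BOV,H)=56/3, d(BOV,X)=12, d(BOV,Z)=62/3
iteration 3: select H,Z (d=4); attach at lengths (2, 2); label the merged cluster HZ
  updated: d(BOV,HZ)=59/3, d(HZ,X)=11
iteration 4: select HZ,X (d=11); attach at lengths (7/2, 11/2); label the merged cluster HXZ
  updated: d(BOV,HXZ)=154/9
iteration 5: select BOV,HXZ (d=154/9); attach at lengths (59/9, 55/18); label the merged cluster BHOVXZ
final tree: (((B:1,O:1):1,V:2):59/9,((H:2,Z:2):7/2,X:11/2):55/18)
total length: 497/18

BO,V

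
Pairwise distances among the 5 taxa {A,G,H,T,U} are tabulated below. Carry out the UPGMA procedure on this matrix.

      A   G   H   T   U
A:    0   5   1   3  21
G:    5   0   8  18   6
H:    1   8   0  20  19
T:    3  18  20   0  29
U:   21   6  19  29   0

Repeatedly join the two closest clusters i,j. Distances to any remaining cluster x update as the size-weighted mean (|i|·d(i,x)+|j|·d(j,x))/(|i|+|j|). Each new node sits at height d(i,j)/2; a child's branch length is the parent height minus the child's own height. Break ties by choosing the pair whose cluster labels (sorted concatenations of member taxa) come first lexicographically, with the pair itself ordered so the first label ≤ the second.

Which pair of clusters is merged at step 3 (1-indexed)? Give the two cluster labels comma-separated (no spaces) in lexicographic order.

1. join A+H (d=1) ⇒ AH; edges |A|=1/2, |H|=1/2
  updated: d(AH,G)=13/2, d(AH,T)=23/2, d(AH,U)=20
2. join G+U (d=6) ⇒ GU; edges |G|=3, |U|=3
  updated: d(AH,GU)=53/4, d(GU,T)=47/2
3. join AH+T (d=23/2) ⇒ AHT; edges |AH|=21/4, |T|=23/4
  updated: d(AHT,GU)=50/3
4. join AHT+GU (d=50/3) ⇒ AGHTU; edges |AHT|=31/12, |GU|=16/3
final tree: (((A:1/2,H:1/2):21/4,T:23/4):31/12,(G:3,U:3):16/3)
total length: 311/12

AH,T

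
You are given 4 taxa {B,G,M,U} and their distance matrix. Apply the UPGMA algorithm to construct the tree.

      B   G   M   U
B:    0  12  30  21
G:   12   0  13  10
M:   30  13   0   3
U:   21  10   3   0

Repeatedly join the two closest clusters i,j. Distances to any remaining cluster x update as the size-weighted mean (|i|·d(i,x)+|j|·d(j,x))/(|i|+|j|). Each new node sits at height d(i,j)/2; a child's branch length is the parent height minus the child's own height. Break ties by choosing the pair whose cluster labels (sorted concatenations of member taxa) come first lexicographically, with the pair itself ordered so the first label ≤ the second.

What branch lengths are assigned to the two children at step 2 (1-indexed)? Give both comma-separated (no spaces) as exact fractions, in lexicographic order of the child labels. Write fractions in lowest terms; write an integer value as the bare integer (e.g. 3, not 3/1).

23/4,17/4

iteration 1: select M,U (d=3); attach at lengths (3/2, 3/2); label the merged cluster MU
  updated: d(B,MU)=51/2, d(G,MU)=23/2
iteration 2: select G,MU (d=23/2); attach at lengths (23/4, 17/4); label the merged cluster GMU
  updated: d(B,GMU)=21
iteration 3: select B,GMU (d=21); attach at lengths (21/2, 19/4); label the merged cluster BGMU
final tree: (B:21/2,(G:23/4,(M:3/2,U:3/2):17/4):19/4)
total length: 113/4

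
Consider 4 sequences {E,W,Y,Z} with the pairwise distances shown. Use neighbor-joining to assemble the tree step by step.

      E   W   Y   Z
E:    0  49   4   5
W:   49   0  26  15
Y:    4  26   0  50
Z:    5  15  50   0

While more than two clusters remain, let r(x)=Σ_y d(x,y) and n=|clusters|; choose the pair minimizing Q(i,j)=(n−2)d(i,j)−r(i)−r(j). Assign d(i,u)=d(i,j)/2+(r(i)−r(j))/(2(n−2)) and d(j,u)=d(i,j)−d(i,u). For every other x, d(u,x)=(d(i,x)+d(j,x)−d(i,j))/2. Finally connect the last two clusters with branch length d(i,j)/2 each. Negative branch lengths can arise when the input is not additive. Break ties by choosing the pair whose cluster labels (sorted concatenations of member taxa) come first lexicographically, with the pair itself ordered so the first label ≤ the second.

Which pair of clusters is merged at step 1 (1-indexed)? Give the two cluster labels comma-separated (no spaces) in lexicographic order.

iteration 1: select E,Y (d=4, Q=-130); attach at lengths (-7/2, 15/2); label the merged cluster EY
  updated: d(EY,W)=71/2, d(EY,Z)=51/2
iteration 2: select EY,W (d=71/2, Q=-76); attach at lengths (23, 25/2); label the merged cluster EWY
  updated: d(EWY,Z)=5/2
iteration 3: select EWY,Z (d=5/2); attach at lengths (5/4, 5/4); label the merged cluster EWYZ
final tree: (((E:-7/2,Y:15/2):23,W:25/2):5/4,Z:5/4)
total length: 42

E,Y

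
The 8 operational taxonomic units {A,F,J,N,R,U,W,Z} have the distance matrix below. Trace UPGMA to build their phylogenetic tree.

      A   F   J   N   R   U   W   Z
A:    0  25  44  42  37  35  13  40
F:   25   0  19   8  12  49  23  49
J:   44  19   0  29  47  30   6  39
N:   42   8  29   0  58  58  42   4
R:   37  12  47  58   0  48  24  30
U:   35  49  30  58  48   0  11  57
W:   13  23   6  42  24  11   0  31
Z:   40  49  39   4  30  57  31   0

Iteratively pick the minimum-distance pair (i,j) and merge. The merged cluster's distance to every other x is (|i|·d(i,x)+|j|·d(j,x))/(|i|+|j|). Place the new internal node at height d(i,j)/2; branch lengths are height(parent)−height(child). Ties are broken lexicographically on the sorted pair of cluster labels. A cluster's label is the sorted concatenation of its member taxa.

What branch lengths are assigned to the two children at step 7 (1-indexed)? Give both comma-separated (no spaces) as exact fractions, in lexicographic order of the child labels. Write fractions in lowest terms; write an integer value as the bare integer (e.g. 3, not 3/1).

1. join N+Z (d=4) ⇒ NZ; edges |N|=2, |Z|=2
  updated: d(A,NZ)=41, d(F,NZ)=57/2, d(J,NZ)=34, d(NZ,R)=44, d(NZ,U)=115/2, d(NZ,W)=73/2
2. join J+W (d=6) ⇒ JW; edges |J|=3, |W|=3
  updated: d(A,JW)=57/2, d(F,JW)=21, d(JW,NZ)=141/4, d(JW,R)=71/2, d(JW,U)=41/2
3. join F+R (d=12) ⇒ FR; edges |F|=6, |R|=6
  updated: d(A,FR)=31, d(FR,JW)=113/4, d(FR,NZ)=145/4, d(FR,U)=97/2
4. join JW+U (d=41/2) ⇒ JUW; edges |JW|=29/4, |U|=41/4
  updated: d(A,JUW)=92/3, d(FR,JUW)=35, d(JUW,NZ)=128/3
5. join A+JUW (d=92/3) ⇒ AJUW; edges |A|=46/3, |JUW|=61/12
  updated: d(AJUW,FR)=34, d(AJUW,NZ)=169/4
6. join AJUW+FR (d=34) ⇒ AFJRUW; edges |AJUW|=5/3, |FR|=11
  updated: d(AFJRUW,NZ)=161/4
7. join AFJRUW+NZ (d=161/4) ⇒ AFJNRUWZ; edges |AFJRUW|=25/8, |NZ|=145/8
final tree: (((A:46/3,((J:3,W:3):29/4,U:41/4):61/12):5/3,(F:6,R:6):11):25/8,(N:2,Z:2):145/8)
total length: 563/6

25/8,145/8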